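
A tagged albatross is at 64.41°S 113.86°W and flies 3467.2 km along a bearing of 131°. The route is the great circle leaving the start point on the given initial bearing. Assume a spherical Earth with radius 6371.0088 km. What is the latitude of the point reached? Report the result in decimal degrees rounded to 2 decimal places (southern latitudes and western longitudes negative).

The arc subtends δ = 3467.2/6371.0088 = 0.544215 rad at the centre.
Start latitude φ₁ = -1.124167 rad; initial bearing θ = 2.286381 rad.
Applying the spherical law of cosines for sides, sin φ₂ = sin φ₁ cos δ + cos φ₁ sin δ cos θ = -0.918327, so φ₂ = -66.68°.
Then Δλ = atan2(0.168775, 0.027288) = 1.410504 rad, from sin θ sin δ cos φ₁ over cos δ − sin φ₁ sin φ₂.
λ₂ = λ₁ + Δλ = -33.04°.

latitude -66.68°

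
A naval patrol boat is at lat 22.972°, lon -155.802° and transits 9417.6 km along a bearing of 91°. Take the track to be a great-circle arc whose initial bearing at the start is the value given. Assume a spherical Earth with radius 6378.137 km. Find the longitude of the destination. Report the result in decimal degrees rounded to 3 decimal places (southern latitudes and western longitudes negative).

Central angle δ = d/R = 1.476544 rad.
With φ₁ = 22.972° = 0.400937 rad and θ = 91° = 1.588250 rad:
Destination latitude: φ₂ = arcsin( sin φ₁ cos δ + cos φ₁ sin δ cos θ ) = arcsin(0.020733) = 1.188°.
Then Δλ = atan2(0.916470, 0.086021) = 1.477209 rad, from sin θ sin δ cos φ₁ over cos δ − sin φ₁ sin φ₂.
λ₂ = λ₁ + Δλ = -71.164°.

longitude -71.164°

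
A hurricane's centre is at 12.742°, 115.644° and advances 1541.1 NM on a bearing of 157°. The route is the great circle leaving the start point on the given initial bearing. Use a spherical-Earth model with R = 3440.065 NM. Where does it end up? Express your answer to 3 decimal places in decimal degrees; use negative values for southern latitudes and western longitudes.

latitude -10.959°, longitude 125.571°

Angular distance δ = d/R = 1541.1 / 3440.065 = 0.447986 rad.
With φ₁ = 12.742° = 0.222390 rad and θ = 157° = 2.740167 rad:
sin φ₂ = sin φ₁ cos δ + cos φ₁ sin δ cos θ = (0.220561)(0.901321) + (0.975373)(0.433151)(-0.920505) = -0.190102
φ₂ = asin(-0.190102) = -0.191266 rad = -10.959°.
Then Δλ = atan2(0.165078, 0.943250) = 0.173255 rad, from sin θ sin δ cos φ₁ over cos δ − sin φ₁ sin φ₂.
λ₂ = 115.644° + 9.927° = 125.571°.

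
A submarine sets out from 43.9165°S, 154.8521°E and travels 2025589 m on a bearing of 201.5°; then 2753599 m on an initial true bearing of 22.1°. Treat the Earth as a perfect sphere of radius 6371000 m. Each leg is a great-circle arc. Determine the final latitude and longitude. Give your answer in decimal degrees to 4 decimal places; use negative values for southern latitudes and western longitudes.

Apply the spherical direct solution leg by leg, carrying full precision between legs.
Leg 1: from (-43.9165°, 154.8521°), δ = 2025589/6371000 = 0.317939 rad, θ = 201.5° → φ = -60.2693°, λ = 141.4945°.
Leg 2: from (-60.2693°, 141.4945°), δ = 2753599/6371000 = 0.432208 rad, θ = 22.1° → φ = -36.5872°, λ = 152.8132°.

latitude -36.5872°, longitude 152.8132°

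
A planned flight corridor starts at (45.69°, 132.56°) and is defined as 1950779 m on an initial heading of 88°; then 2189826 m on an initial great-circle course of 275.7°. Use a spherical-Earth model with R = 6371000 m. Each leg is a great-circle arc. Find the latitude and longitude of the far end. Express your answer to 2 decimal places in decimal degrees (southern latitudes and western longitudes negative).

Apply the spherical direct solution leg by leg, carrying full precision between legs.
Leg 1: from (45.69°, 132.56°), δ = 1950779/6371000 = 0.306197 rad, θ = 88° → φ = 43.60°, λ = 157.14°.
Leg 2: from (43.60°, 157.14°), δ = 2189826/6371000 = 0.343718 rad, θ = 275.7° → φ = 42.34°, λ = 130.16°.

latitude 42.34°, longitude 130.16°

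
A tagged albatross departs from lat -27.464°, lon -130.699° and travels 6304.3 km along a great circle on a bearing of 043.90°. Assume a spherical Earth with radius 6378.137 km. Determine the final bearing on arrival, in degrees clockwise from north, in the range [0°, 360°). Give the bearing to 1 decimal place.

final bearing 39.9°

δ = 6304.3/6378.137 = 0.988423 rad (56.6325°).
With φ₁ = -27.464° = -0.479337 rad and θ = 43.9° = 0.766200 rad:
Applying the spherical law of cosines for sides, sin φ₂ = sin φ₁ cos δ + cos φ₁ sin δ cos θ = 0.280297, so φ₂ = 16.278°.
Δλ = atan2( sin θ sin δ cos φ₁ , cos δ − sin φ₁ sin φ₂ ) = atan2(0.513837, 0.679278) = 0.647614 rad = 37.106°.
λ₂ = -130.699° + 37.106° = -93.593°.
The forward bearing on arrival equals the back-azimuth from the destination plus 180°.
Back-azimuth from P₂ (16.3°, -93.6°) to P₁ (-27.5°, -130.7°), with Δλ' = λ₁ − λ₂ = -37.1°: atan2( sin Δλ' cos φ₁ , cos φ₂ sin φ₁ − sin φ₂ cos φ₁ cos Δλ' ) = 219.9°.
Final bearing = (219.9° + 180°) mod 360° = 39.9°.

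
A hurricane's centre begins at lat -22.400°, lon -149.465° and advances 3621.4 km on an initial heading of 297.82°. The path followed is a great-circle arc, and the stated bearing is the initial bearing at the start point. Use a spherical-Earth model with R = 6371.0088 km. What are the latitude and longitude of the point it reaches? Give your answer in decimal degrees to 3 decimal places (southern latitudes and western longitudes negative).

Angular distance δ = d/R = 3621.4 / 6371.0088 = 0.568419 rad.
With φ₁ = -22.400° = -0.390954 rad and θ = 297.82° = 5.197940 rad:
Applying the spherical law of cosines for sides, sin φ₂ = sin φ₁ cos δ + cos φ₁ sin δ cos θ = -0.088882, so φ₂ = -5.099°.
Δλ = atan2( sin θ sin δ cos φ₁ , cos δ − sin φ₁ sin φ₂ ) = atan2(-0.440160, 0.808883) = -0.498347 rad = -28.553°.
λ₂ = λ₁ + Δλ = -178.018°.

latitude -5.099°, longitude -178.018°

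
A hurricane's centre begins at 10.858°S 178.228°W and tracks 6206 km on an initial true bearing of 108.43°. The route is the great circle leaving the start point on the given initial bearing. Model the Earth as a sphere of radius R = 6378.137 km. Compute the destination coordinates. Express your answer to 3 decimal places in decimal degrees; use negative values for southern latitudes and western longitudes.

latitude -21.264°, longitude -120.932°

Angular distance δ = d/R = 6206 / 6378.137 = 0.973011 rad.
Start latitude φ₁ = -0.189508 rad; initial bearing θ = 1.892461 rad.
Applying the spherical law of cosines for sides, sin φ₂ = sin φ₁ cos δ + cos φ₁ sin δ cos θ = -0.362663, so φ₂ = -21.264°.
Δλ = atan2( sin θ sin δ cos φ₁ , cos δ − sin φ₁ sin φ₂ ) = atan2(0.770150, 0.494496) = 1.000011 rad = 57.296°.
Hence λ₂ = -178.228° + 57.296° = -120.932°.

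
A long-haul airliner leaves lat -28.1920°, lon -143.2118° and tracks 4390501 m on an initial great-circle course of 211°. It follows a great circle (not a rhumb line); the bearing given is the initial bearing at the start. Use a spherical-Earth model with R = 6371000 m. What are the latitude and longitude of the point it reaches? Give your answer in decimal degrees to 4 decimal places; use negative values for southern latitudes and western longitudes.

Central angle δ = d/R = 0.689138 rad.
Start latitude φ₁ = -0.492043 rad; initial bearing θ = 3.682645 rad.
sin φ₂ = sin φ₁ cos δ + cos φ₁ sin δ cos θ = (-0.472428)(0.771794) + (0.881369)(0.635872)(-0.857167) = -0.845007
φ₂ = asin(-0.845007) = -1.006577 rad = -57.6726°.
Δλ = atan2( sin θ sin δ cos φ₁ , cos δ − sin φ₁ sin φ₂ ) = atan2(-0.288647, 0.372590) = -0.659126 rad = -37.7651°.
λ₂ = -143.2118° + -37.7651° = -180.9769°, normalized to (−180°, 180°] → 179.0231°.

latitude -57.6726°, longitude 179.0231°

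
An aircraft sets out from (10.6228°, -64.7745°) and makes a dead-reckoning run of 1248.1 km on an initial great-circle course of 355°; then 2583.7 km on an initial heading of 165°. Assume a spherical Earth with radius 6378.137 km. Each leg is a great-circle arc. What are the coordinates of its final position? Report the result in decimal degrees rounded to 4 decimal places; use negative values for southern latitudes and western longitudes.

Apply the spherical direct solution leg by leg, carrying full precision between legs.
Leg 1: from (10.6228°, -64.7745°), δ = 1248.1/6378.137 = 0.195684 rad, θ = 355° → φ = 21.7898°, λ = -65.8202°.
Leg 2: from (21.7898°, -65.8202°), δ = 2583.7/6378.137 = 0.405087 rad, θ = 165° → φ = -0.7054°, λ = -59.9654°.

latitude -0.7054°, longitude -59.9654°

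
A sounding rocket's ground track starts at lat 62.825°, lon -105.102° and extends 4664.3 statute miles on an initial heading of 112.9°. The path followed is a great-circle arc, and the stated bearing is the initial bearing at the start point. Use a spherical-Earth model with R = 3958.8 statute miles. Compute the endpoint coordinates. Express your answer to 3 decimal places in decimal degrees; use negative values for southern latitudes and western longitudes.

Angular distance δ = d/R = 4664.3 / 3958.8 = 1.178211 rad.
With φ₁ = 62.825° = 1.096503 rad and θ = 112.9° = 1.970477 rad:
Applying the spherical law of cosines for sides, sin φ₂ = sin φ₁ cos δ + cos φ₁ sin δ cos θ = 0.176152, so φ₂ = 10.146°.
For the longitude increment, Δλ = atan2( sin θ sin δ cos φ₁, cos δ − sin φ₁ sin φ₂ ) = atan2(0.388708, 0.225872) = 59.840°.
λ₂ = λ₁ + Δλ = -45.262°.

latitude 10.146°, longitude -45.262°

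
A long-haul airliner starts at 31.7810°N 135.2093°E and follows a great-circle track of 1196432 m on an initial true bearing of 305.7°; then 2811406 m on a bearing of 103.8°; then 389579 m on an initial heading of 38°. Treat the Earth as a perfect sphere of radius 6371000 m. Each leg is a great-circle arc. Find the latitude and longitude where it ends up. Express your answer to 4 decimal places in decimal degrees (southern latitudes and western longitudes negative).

latitude 30.8280°, longitude 154.7339°

Apply the spherical direct solution leg by leg, carrying full precision between legs.
Leg 1: from (31.7810°, 135.2093°), δ = 1196432/6371000 = 0.187793 rad, θ = 305.7° → φ = 37.5911°, λ = 124.1787°.
Leg 2: from (37.5911°, 124.1787°), δ = 2811406/6371000 = 0.441282 rad, θ = 103.8° → φ = 28.0901°, λ = 152.2228°.
Leg 3: from (28.0901°, 152.2228°), δ = 389579/6371000 = 0.061149 rad, θ = 38° → φ = 30.8280°, λ = 154.7339°.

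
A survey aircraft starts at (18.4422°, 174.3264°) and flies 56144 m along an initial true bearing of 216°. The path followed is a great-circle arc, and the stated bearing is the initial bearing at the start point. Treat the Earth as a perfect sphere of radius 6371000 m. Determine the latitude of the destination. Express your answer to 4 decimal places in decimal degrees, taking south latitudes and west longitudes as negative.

latitude 18.0335°

Central angle δ = d/R = 0.008812 rad.
Start latitude φ₁ = 0.321877 rad; initial bearing θ = 3.769911 rad.
Applying the spherical law of cosines for sides, sin φ₂ = sin φ₁ cos δ + cos φ₁ sin δ cos θ = 0.309572, so φ₂ = 18.0335°.
Then Δλ = atan2(-0.004914, 0.902029) = -0.005447 rad, from sin θ sin δ cos φ₁ over cos δ − sin φ₁ sin φ₂.
Hence λ₂ = 174.3264° + -0.3121° = 174.0143°.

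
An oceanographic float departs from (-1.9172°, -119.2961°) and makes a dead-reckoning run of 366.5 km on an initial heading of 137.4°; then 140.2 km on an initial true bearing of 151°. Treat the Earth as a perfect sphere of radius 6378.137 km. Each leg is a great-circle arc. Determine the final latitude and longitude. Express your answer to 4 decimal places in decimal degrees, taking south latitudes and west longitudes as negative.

Apply the spherical direct solution leg by leg, carrying full precision between legs.
Leg 1: from (-1.9172°, -119.2961°), δ = 366.5/6378.137 = 0.057462 rad, θ = 137.4° → φ = -4.3386°, λ = -117.0619°.
Leg 2: from (-4.3386°, -117.0619°), δ = 140.2/6378.137 = 0.021981 rad, θ = 151° → φ = -5.4399°, λ = -116.4486°.

latitude -5.4399°, longitude -116.4486°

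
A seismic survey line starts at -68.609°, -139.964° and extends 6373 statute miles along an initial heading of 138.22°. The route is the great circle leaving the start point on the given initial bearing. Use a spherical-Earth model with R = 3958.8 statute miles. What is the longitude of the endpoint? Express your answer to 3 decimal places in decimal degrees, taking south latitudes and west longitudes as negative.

longitude -3.201°

Angular distance δ = d/R = 6373 / 3958.8 = 1.609831 rad.
With φ₁ = -68.609° = -1.197453 rad and θ = 138.22° = 2.412394 rad:
Destination latitude: φ₂ = arcsin( sin φ₁ cos δ + cos φ₁ sin δ cos θ ) = arcsin(-0.235439) = -13.617°.
Then Δλ = atan2(0.242825, -0.258245) = 2.386960 rad, from sin θ sin δ cos φ₁ over cos δ − sin φ₁ sin φ₂.
λ₂ = λ₁ + Δλ = -3.201°.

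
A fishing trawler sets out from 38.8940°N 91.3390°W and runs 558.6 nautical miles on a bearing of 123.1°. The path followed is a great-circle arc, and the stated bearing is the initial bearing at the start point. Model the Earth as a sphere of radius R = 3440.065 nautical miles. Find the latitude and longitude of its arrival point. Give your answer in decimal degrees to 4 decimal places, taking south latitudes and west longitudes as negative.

The arc subtends δ = 558.6/3440.065 = 0.162381 rad at the centre.
Converting: φ₁ = 0.678828 rad, θ = 2.148500 rad.
Destination latitude: φ₂ = arcsin( sin φ₁ cos δ + cos φ₁ sin δ cos θ ) = arcsin(0.550907) = 33.4293°.
Then Δλ = atan2(0.105408, 0.640941) = 0.162999 rad, from sin θ sin δ cos φ₁ over cos δ − sin φ₁ sin φ₂.
λ₂ = λ₁ + Δλ = -81.9998°.

latitude 33.4293°, longitude -81.9998°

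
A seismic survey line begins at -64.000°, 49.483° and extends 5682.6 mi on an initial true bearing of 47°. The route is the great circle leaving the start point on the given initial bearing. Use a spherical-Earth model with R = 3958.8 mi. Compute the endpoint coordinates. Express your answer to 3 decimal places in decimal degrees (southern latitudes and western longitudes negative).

latitude 10.075°, longitude 96.876°

δ = 5682.6/3958.8 = 1.435435 rad (82.2444°).
Converting: φ₁ = -1.117011 rad, θ = 0.820305 rad.
Applying the spherical law of cosines for sides, sin φ₂ = sin φ₁ cos δ + cos φ₁ sin δ cos θ = 0.174943, so φ₂ = 10.075°.
Then Δλ = atan2(0.317672, 0.292186) = 0.827163 rad, from sin θ sin δ cos φ₁ over cos δ − sin φ₁ sin φ₂.
Hence λ₂ = 49.483° + 47.393° = 96.876°.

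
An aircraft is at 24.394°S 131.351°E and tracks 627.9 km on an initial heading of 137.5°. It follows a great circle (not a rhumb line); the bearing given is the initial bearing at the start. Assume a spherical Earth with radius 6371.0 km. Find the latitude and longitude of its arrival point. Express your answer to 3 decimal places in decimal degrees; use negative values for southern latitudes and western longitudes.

latitude -28.494°, longitude 135.689°

Central angle δ = d/R = 0.098556 rad.
With φ₁ = -24.394° = -0.425756 rad and θ = 137.5° = 2.399828 rad:
sin φ₂ = sin φ₁ cos δ + cos φ₁ sin δ cos θ = (-0.413009)(0.995147) + (0.910727)(0.098396)(-0.737277) = -0.477074
φ₂ = asin(-0.477074) = -0.497322 rad = -28.494°.
Δλ = atan2( sin θ sin δ cos φ₁ , cos δ − sin φ₁ sin φ₂ ) = atan2(0.060541, 0.798111) = 0.075711 rad = 4.338°.
λ₂ = 131.351° + 4.338° = 135.689°.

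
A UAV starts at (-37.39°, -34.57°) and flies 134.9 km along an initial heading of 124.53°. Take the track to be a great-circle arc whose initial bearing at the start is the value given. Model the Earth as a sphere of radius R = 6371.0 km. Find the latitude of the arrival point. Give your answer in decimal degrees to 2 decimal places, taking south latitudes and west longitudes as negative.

latitude -38.07°

δ = 134.9/6371 = 0.021174 rad (1.2132°).
Converting: φ₁ = -0.652579 rad, θ = 2.173459 rad.
Destination latitude: φ₂ = arcsin( sin φ₁ cos δ + cos φ₁ sin δ cos θ ) = arcsin(-0.616636) = -38.07°.
Δλ = atan2( sin θ sin δ cos φ₁ , cos δ − sin φ₁ sin φ₂ ) = atan2(0.013858, 0.625331) = 0.022158 rad = 1.27°.
λ₂ = -34.57° + 1.27° = -33.30°.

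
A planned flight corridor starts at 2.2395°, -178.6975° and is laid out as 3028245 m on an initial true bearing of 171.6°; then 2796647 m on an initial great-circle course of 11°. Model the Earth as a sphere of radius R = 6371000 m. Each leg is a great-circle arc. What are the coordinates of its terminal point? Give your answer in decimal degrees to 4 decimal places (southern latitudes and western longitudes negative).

Apply the spherical direct solution leg by leg, carrying full precision between legs.
Leg 1: from (2.2395°, -178.6975°), δ = 3028245/6371000 = 0.475317 rad, θ = 171.6° → φ = -24.6844°, λ = -174.4782°.
Leg 2: from (-24.6844°, -174.4782°), δ = 2796647/6371000 = 0.438965 rad, θ = 11° → φ = 0.0599°, λ = -169.8268°.

latitude 0.0599°, longitude -169.8268°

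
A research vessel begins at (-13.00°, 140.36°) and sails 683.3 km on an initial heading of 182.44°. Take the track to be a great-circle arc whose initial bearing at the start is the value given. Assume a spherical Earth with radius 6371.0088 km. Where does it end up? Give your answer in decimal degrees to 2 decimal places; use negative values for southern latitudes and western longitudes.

latitude -19.14°, longitude 140.08°

δ = 683.3/6371.0088 = 0.107251 rad (6.1451°).
Start latitude φ₁ = -0.226893 rad; initial bearing θ = 3.184179 rad.
Destination latitude: φ₂ = arcsin( sin φ₁ cos δ + cos φ₁ sin δ cos θ ) = arcsin(-0.327866) = -19.14°.
For the longitude increment, Δλ = atan2( sin θ sin δ cos φ₁, cos δ − sin φ₁ sin φ₂ ) = atan2(-0.004440, 0.920500) = -0.28°.
λ₂ = 140.36° + -0.28° = 140.08°.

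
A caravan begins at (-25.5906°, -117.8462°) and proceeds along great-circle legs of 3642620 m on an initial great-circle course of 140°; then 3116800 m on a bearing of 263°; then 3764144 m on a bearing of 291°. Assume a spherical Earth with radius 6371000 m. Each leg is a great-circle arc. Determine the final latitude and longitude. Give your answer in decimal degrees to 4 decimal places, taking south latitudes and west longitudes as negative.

latitude -25.3317°, longitude -162.0754°

Apply the spherical direct solution leg by leg, carrying full precision between legs.
Leg 1: from (-25.5906°, -117.8462°), δ = 3642620/6371000 = 0.571750 rad, θ = 140° → φ = -47.4840°, λ = -86.8705°.
Leg 2: from (-47.4840°, -86.8705°), δ = 3116800/6371000 = 0.489217 rad, θ = 263° → φ = -43.5773°, λ = -126.9497°.
Leg 3: from (-43.5773°, -126.9497°), δ = 3764144/6371000 = 0.590825 rad, θ = 291° → φ = -25.3317°, λ = -162.0754°.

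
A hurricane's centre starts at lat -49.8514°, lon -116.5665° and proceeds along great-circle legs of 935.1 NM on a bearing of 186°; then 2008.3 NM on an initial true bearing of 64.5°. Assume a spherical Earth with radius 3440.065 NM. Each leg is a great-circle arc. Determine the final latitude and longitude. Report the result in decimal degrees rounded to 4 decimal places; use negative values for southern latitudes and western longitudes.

latitude -41.2111°, longitude -79.0164°

Apply the spherical direct solution leg by leg, carrying full precision between legs.
Leg 1: from (-49.8514°, -116.5665°), δ = 935.1/3440.065 = 0.271826 rad, θ = 186° → φ = -65.2956°, λ = -120.4169°.
Leg 2: from (-65.2956°, -120.4169°), δ = 2008.3/3440.065 = 0.583797 rad, θ = 64.5° → φ = -41.2111°, λ = -79.0164°.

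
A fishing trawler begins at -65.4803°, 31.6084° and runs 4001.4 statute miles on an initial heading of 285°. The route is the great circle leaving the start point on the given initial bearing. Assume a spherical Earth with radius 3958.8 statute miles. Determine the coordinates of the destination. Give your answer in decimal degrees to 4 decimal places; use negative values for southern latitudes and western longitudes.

latitude -23.0982°, longitude -31.2259°

Central angle δ = d/R = 1.010761 rad.
Converting: φ₁ = -1.142847 rad, θ = 4.974188 rad.
sin φ₂ = sin φ₁ cos δ + cos φ₁ sin δ cos θ = (-0.909819)(0.531216) + (0.415006)(0.847236)(0.258819) = -0.392308
φ₂ = asin(-0.392308) = -0.403139 rad = -23.0982°.
For the longitude increment, Δλ = atan2( sin θ sin δ cos φ₁, cos δ − sin φ₁ sin φ₂ ) = atan2(-0.339627, 0.174288) = -62.8343°.
λ₂ = 31.6084° + -62.8343° = -31.2259°.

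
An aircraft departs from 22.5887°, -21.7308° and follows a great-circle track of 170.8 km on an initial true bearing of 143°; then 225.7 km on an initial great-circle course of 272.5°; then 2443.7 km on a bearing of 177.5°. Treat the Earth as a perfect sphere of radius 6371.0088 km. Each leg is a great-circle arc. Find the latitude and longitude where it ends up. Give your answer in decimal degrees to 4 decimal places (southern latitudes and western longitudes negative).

Apply the spherical direct solution leg by leg, carrying full precision between legs.
Leg 1: from (22.5887°, -21.7308°), δ = 170.8/6371.0088 = 0.026809 rad, θ = 143° → φ = 21.3589°, λ = -20.7383°.
Leg 2: from (21.3589°, -20.7383°), δ = 225.7/6371.0088 = 0.035426 rad, θ = 272.5° → φ = 21.4334°, λ = -22.9168°.
Leg 3: from (21.4334°, -22.9168°), δ = 2443.7/6371.0088 = 0.383566 rad, θ = 177.5° → φ = -0.5243°, λ = -21.9815°.

latitude -0.5243°, longitude -21.9815°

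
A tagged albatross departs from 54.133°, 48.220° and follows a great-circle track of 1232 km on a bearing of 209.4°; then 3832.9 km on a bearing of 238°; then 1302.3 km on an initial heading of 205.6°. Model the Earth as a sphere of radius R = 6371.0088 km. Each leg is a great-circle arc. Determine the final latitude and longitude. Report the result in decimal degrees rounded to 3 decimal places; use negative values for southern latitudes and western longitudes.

latitude 10.455°, longitude 4.583°

Apply the spherical direct solution leg by leg, carrying full precision between legs.
Leg 1: from (54.133°, 48.220°), δ = 1232/6371.0088 = 0.193376 rad, θ = 209.4° → φ = 44.201°, λ = 40.658°.
Leg 2: from (44.201°, 40.658°), δ = 3832.9/6371.0088 = 0.601616 rad, θ = 238° → φ = 21.085°, λ = 9.700°.
Leg 3: from (21.085°, 9.700°), δ = 1302.3/6371.0088 = 0.204410 rad, θ = 205.6° → φ = 10.455°, λ = 4.583°.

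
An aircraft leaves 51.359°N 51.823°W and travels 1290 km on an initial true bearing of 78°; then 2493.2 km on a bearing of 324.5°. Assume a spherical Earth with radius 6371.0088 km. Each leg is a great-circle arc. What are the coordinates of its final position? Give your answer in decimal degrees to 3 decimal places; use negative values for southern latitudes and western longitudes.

Apply the spherical direct solution leg by leg, carrying full precision between legs.
Leg 1: from (51.359°, -51.823°), δ = 1290/6371.0088 = 0.202480 rad, θ = 78° → φ = 52.300°, λ = -33.060°.
Leg 2: from (52.300°, -33.060°), δ = 2493.2/6371.0088 = 0.391335 rad, θ = 324.5° → φ = 67.117°, λ = -67.783°.

latitude 67.117°, longitude -67.783°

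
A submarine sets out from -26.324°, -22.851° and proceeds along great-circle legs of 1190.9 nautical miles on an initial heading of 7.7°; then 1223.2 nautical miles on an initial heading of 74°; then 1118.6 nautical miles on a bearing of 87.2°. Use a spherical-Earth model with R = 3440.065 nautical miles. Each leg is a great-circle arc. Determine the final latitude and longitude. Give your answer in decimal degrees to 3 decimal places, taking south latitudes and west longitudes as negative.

Apply the spherical direct solution leg by leg, carrying full precision between legs.
Leg 1: from (-26.324°, -22.851°), δ = 1190.9/3440.065 = 0.346185 rad, θ = 7.7° → φ = -6.647°, λ = -20.228°.
Leg 2: from (-6.647°, -20.228°), δ = 1223.2/3440.065 = 0.355575 rad, θ = 74° → φ = -0.756°, λ = -0.675°.
Leg 3: from (-0.756°, -0.675°), δ = 1118.6/3440.065 = 0.325168 rad, θ = 87.2° → φ = 0.177°, λ = 17.933°.

latitude 0.177°, longitude 17.933°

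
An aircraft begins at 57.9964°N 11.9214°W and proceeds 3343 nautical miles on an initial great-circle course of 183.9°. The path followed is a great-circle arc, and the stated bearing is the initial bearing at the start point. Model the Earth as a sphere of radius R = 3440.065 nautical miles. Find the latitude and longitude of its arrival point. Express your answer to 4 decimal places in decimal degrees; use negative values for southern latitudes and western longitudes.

latitude 2.3754°, longitude -15.1444°

Central angle δ = d/R = 0.971784 rad.
Converting: φ₁ = 1.012228 rad, θ = 3.209660 rad.
Applying the spherical law of cosines for sides, sin φ₂ = sin φ₁ cos δ + cos φ₁ sin δ cos θ = 0.041447, so φ₂ = 2.3754°.
For the longitude increment, Δλ = atan2( sin θ sin δ cos φ₁, cos δ − sin φ₁ sin φ₂ ) = atan2(-0.029770, 0.528680) = -3.2230°.
λ₂ = λ₁ + Δλ = -15.1444°.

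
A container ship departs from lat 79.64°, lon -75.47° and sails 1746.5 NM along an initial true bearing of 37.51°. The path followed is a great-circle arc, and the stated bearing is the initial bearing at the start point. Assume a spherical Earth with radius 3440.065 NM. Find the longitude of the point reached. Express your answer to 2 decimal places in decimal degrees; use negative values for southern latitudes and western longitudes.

The arc subtends δ = 1746.5/3440.065 = 0.507694 rad at the centre.
With φ₁ = 79.64° = 1.389980 rad and θ = 37.51° = 0.654673 rad:
sin φ₂ = sin φ₁ cos δ + cos φ₁ sin δ cos θ = (0.983697)(0.873868) + (0.179832)(0.486163)(0.793247) = 0.928973
φ₂ = asin(0.928973) = 1.191630 rad = 68.28°.
For the longitude increment, Δλ = atan2( sin θ sin δ cos φ₁, cos δ − sin φ₁ sin φ₂ ) = atan2(0.053235, -0.039961) = 126.89°.
λ₂ = λ₁ + Δλ = 51.42°.

longitude 51.42°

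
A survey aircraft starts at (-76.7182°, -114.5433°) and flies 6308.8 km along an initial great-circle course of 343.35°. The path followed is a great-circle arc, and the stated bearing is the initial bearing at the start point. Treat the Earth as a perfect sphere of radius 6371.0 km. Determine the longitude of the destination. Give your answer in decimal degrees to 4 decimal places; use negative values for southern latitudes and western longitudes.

longitude -129.3603°

Angular distance δ = d/R = 6308.8 / 6371 = 0.990237 rad.
Converting: φ₁ = -1.338985 rad, θ = 5.992588 rad.
Destination latitude: φ₂ = arcsin( sin φ₁ cos δ + cos φ₁ sin δ cos θ ) = arcsin(-0.349776) = -20.4736°.
Then Δλ = atan2(-0.055041, 0.208072) = -0.258606 rad, from sin θ sin δ cos φ₁ over cos δ − sin φ₁ sin φ₂.
λ₂ = λ₁ + Δλ = -129.3603°.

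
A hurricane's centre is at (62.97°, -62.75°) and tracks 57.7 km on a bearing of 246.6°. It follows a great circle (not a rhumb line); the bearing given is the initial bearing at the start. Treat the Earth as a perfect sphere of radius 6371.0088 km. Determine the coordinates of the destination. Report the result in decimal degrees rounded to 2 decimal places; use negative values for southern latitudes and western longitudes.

latitude 62.76°, longitude -63.79°

δ = 57.7/6371.0088 = 0.009057 rad (0.5189°).
Start latitude φ₁ = 1.099034 rad; initial bearing θ = 4.303982 rad.
sin φ₂ = sin φ₁ cos δ + cos φ₁ sin δ cos θ = (0.890769)(0.999959) + (0.454457)(0.009057)(-0.397148) = 0.889098
φ₂ = asin(0.889098) = 1.095370 rad = 62.76°.
Δλ = atan2( sin θ sin δ cos φ₁ , cos δ − sin φ₁ sin φ₂ ) = atan2(-0.003777, 0.207979) = -0.018160 rad = -1.04°.
Hence λ₂ = -62.75° + -1.04° = -63.79°.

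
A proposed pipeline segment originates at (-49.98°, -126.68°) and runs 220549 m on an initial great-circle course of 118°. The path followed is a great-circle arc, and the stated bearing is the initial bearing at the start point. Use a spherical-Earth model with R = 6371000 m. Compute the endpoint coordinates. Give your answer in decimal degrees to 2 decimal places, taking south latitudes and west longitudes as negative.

latitude -50.88°, longitude -123.90°

Angular distance δ = d/R = 220549 / 6371000 = 0.034618 rad.
Start latitude φ₁ = -0.872316 rad; initial bearing θ = 2.059489 rad.
Applying the spherical law of cosines for sides, sin φ₂ = sin φ₁ cos δ + cos φ₁ sin δ cos θ = -0.775810, so φ₂ = -50.88°.
Δλ = atan2( sin θ sin δ cos φ₁ , cos δ − sin φ₁ sin φ₂ ) = atan2(0.019651, 0.405270) = 0.048452 rad = 2.78°.
Hence λ₂ = -126.68° + 2.78° = -123.90°.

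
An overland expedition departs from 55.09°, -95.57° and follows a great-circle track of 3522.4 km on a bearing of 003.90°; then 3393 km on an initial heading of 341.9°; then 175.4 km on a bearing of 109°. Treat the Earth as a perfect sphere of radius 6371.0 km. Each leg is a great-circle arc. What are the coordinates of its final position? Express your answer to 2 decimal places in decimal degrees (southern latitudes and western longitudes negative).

Apply the spherical direct solution leg by leg, carrying full precision between legs.
Leg 1: from (55.09°, -95.57°), δ = 3522.4/6371 = 0.552880 rad, θ = 3.9° → φ = 86.12°, λ = -63.67°.
Leg 2: from (86.12°, -63.67°), δ = 3393/6371 = 0.532569 rad, θ = 341.9° → φ = 63.15°, λ = 136.77°.
Leg 3: from (63.15°, 136.77°), δ = 175.4/6371 = 0.027531 rad, θ = 109° → φ = 62.59°, λ = 140.01°.

latitude 62.59°, longitude 140.01°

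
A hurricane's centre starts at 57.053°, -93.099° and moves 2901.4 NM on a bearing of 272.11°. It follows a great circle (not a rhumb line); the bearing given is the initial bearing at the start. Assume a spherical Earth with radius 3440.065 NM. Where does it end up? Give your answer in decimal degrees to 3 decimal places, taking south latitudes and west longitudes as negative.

latitude 34.955°, longitude -158.702°

Angular distance δ = d/R = 2901.4 / 3440.065 = 0.843414 rad.
With φ₁ = 57.053° = 0.995763 rad and θ = 272.11° = 4.749215 rad:
Applying the spherical law of cosines for sides, sin φ₂ = sin φ₁ cos δ + cos φ₁ sin δ cos θ = 0.572937, so φ₂ = 34.955°.
Then Δλ = atan2(-0.405945, 0.184123) = -1.144982 rad, from sin θ sin δ cos φ₁ over cos δ − sin φ₁ sin φ₂.
λ₂ = λ₁ + Δλ = -158.702°.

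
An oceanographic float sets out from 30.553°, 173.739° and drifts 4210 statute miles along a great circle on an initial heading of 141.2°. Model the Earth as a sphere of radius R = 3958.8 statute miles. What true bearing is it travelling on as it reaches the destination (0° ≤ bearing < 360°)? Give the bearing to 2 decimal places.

The arc subtends δ = 4210/3958.8 = 1.063454 rad at the centre.
Converting: φ₁ = 0.533250 rad, θ = 2.464405 rad.
Destination latitude: φ₂ = arcsin( sin φ₁ cos δ + cos φ₁ sin δ cos θ ) = arcsin(-0.339619) = -19.854°.
Δλ = atan2( sin θ sin δ cos φ₁ , cos δ − sin φ₁ sin φ₂ ) = atan2(0.471636, 0.658497) = 0.621537 rad = 35.611°.
λ₂ = 173.739° + 35.611° = 209.350°, normalized to (−180°, 180°] → -150.650°.
The forward bearing on arrival equals the back-azimuth from the destination plus 180°.
Back-azimuth from P₂ (-19.85°, -150.65°) to P₁ (30.55°, 173.74°), with Δλ' = λ₁ − λ₂ = 324.39°: atan2( sin Δλ' cos φ₁ , cos φ₂ sin φ₁ − sin φ₂ cos φ₁ cos Δλ' ) = 324.99°.
Final bearing = (324.99° + 180°) mod 360° = 144.99°.

final bearing 144.99°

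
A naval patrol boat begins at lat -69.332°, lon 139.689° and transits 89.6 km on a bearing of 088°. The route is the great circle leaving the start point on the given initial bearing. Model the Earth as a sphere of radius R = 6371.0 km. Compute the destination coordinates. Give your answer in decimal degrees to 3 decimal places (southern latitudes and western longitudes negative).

latitude -69.289°, longitude 141.967°

The arc subtends δ = 89.6/6371 = 0.014064 rad at the centre.
With φ₁ = -69.332° = -1.210072 rad and θ = 88° = 1.535890 rad:
sin φ₂ = sin φ₁ cos δ + cos φ₁ sin δ cos θ = (-0.935641)(0.999901) + (0.352952)(0.014063)(0.034899) = -0.935376
φ₂ = asin(-0.935376) = -1.209319 rad = -69.289°.
For the longitude increment, Δλ = atan2( sin θ sin δ cos φ₁, cos δ − sin φ₁ sin φ₂ ) = atan2(0.004961, 0.124725) = 2.278°.
λ₂ = λ₁ + Δλ = 141.967°.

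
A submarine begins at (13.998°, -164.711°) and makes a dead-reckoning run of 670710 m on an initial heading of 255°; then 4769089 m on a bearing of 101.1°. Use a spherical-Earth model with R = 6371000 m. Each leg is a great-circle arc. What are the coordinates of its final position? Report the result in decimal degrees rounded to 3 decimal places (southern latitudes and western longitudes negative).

latitude 1.657°, longitude -128.752°

Apply the spherical direct solution leg by leg, carrying full precision between legs.
Leg 1: from (13.998°, -164.711°), δ = 670710/6371000 = 0.105275 rad, θ = 255° → φ = 12.366°, λ = -170.675°.
Leg 2: from (12.366°, -170.675°), δ = 4769089/6371000 = 0.748562 rad, θ = 101.1° → φ = 1.657°, λ = -128.752°.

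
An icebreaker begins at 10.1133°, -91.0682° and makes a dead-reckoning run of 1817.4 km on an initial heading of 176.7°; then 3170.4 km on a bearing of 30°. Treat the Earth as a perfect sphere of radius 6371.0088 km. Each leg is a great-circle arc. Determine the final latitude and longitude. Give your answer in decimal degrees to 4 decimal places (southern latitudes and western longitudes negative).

Apply the spherical direct solution leg by leg, carrying full precision between legs.
Leg 1: from (10.1133°, -91.0682°), δ = 1817.4/6371.0088 = 0.285261 rad, θ = 176.7° → φ = -6.2045°, λ = -90.1346°.
Leg 2: from (-6.2045°, -90.1346°), δ = 3170.4/6371.0088 = 0.497629 rad, θ = 30° → φ = 18.4213°, λ = -75.5646°.

latitude 18.4213°, longitude -75.5646°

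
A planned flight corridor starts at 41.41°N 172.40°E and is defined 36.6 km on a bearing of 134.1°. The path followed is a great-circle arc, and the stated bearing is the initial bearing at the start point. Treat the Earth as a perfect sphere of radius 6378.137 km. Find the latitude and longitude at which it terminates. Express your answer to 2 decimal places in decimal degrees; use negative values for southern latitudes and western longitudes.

latitude 41.18°, longitude 172.71°

Angular distance δ = d/R = 36.6 / 6378.137 = 0.005738 rad.
Start latitude φ₁ = 0.722741 rad; initial bearing θ = 2.340487 rad.
sin φ₂ = sin φ₁ cos δ + cos φ₁ sin δ cos θ = (0.661443)(0.999984) + (0.749996)(0.005738)(-0.695913) = 0.658437
φ₂ = asin(0.658437) = 0.718740 rad = 41.18°.
For the longitude increment, Δλ = atan2( sin θ sin δ cos φ₁, cos δ − sin φ₁ sin φ₂ ) = atan2(0.003091, 0.564465) = 0.31°.
Hence λ₂ = 172.40° + 0.31° = 172.71°.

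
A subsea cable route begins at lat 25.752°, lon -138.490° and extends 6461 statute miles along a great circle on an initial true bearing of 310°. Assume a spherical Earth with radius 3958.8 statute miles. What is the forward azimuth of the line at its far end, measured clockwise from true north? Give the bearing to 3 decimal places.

final bearing 235.788°

Angular distance δ = d/R = 6461 / 3958.8 = 1.632060 rad.
Converting: φ₁ = 0.449457 rad, θ = 5.410521 rad.
Applying the spherical law of cosines for sides, sin φ₂ = sin φ₁ cos δ + cos φ₁ sin δ cos θ = 0.551261, so φ₂ = 33.454°.
For the longitude increment, Δλ = atan2( sin θ sin δ cos φ₁, cos δ − sin φ₁ sin φ₂ ) = atan2(-0.688669, -0.300736) = -113.590°.
λ₂ = -138.490° + -113.590° = -252.080°, normalized to (−180°, 180°] → 107.920°.
The forward bearing on arrival equals the back-azimuth from the destination plus 180°.
Back-azimuth from P₂ (33.454°, 107.920°) to P₁ (25.752°, -138.490°), with Δλ' = λ₁ − λ₂ = -246.410°: atan2( sin Δλ' cos φ₁ , cos φ₂ sin φ₁ − sin φ₂ cos φ₁ cos Δλ' ) = 55.788°.
Final bearing = (55.788° + 180°) mod 360° = 235.788°.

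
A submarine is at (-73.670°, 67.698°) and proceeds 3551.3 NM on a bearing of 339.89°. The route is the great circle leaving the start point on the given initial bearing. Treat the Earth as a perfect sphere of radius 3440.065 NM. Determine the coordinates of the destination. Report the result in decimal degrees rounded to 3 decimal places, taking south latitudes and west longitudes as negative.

Angular distance δ = d/R = 3551.3 / 3440.065 = 1.032335 rad.
Converting: φ₁ = -1.285784 rad, θ = 5.932200 rad.
Applying the spherical law of cosines for sides, sin φ₂ = sin φ₁ cos δ + cos φ₁ sin δ cos θ = -0.265460, so φ₂ = -15.394°.
For the longitude increment, Δλ = atan2( sin θ sin δ cos φ₁, cos δ − sin φ₁ sin φ₂ ) = atan2(-0.082993, 0.258064) = -17.828°.
Hence λ₂ = 67.698° + -17.828° = 49.870°.

latitude -15.394°, longitude 49.870°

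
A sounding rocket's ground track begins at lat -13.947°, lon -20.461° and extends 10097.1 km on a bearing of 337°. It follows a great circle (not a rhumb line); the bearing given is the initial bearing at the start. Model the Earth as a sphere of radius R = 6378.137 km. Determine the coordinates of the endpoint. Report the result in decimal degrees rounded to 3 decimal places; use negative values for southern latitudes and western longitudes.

latitude 63.671°, longitude -82.212°

Central angle δ = d/R = 1.583080 rad.
With φ₁ = -13.947° = -0.243421 rad and θ = 337° = 5.881760 rad:
Applying the spherical law of cosines for sides, sin φ₂ = sin φ₁ cos δ + cos φ₁ sin δ cos θ = 0.896261, so φ₂ = 63.671°.
Then Δλ = atan2(-0.379183, 0.203737) = -1.077752 rad, from sin θ sin δ cos φ₁ over cos δ − sin φ₁ sin φ₂.
λ₂ = -20.461° + -61.751° = -82.212°.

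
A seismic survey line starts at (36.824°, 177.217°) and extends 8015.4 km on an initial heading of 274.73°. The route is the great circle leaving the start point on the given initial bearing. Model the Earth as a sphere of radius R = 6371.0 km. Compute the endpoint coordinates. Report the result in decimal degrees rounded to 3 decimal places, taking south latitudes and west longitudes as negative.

Central angle δ = d/R = 1.258107 rad.
Converting: φ₁ = 0.642700 rad, θ = 4.794943 rad.
Destination latitude: φ₂ = arcsin( sin φ₁ cos δ + cos φ₁ sin δ cos θ ) = arcsin(0.247181) = 14.311°.
Then Δλ = atan2(-0.759071, 0.159468) = -1.363724 rad, from sin θ sin δ cos φ₁ over cos δ − sin φ₁ sin φ₂.
λ₂ = λ₁ + Δλ = 99.081°.

latitude 14.311°, longitude 99.081°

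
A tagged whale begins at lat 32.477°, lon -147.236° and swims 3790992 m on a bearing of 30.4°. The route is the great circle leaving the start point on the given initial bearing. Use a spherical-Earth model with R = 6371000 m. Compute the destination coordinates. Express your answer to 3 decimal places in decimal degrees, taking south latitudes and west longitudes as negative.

Angular distance δ = d/R = 3790992 / 6371000 = 0.595039 rad.
Converting: φ₁ = 0.566831 rad, θ = 0.530580 rad.
Applying the spherical law of cosines for sides, sin φ₂ = sin φ₁ cos δ + cos φ₁ sin δ cos θ = 0.852534, so φ₂ = 58.488°.
Then Δλ = atan2(0.239291, 0.370349) = 0.573645 rad, from sin θ sin δ cos φ₁ over cos δ − sin φ₁ sin φ₂.
λ₂ = -147.236° + 32.867° = -114.369°.

latitude 58.488°, longitude -114.369°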